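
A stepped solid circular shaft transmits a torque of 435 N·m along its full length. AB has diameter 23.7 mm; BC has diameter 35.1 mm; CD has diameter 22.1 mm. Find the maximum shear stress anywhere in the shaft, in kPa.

205000 kPa

Under the same torque, τ_max = 16T/(πd³) is largest where d is smallest — segment CD (d = 22.1 mm).
τ_max = 16·435.0/(π·(0.0221)³) = 2.052×10^8 Pa.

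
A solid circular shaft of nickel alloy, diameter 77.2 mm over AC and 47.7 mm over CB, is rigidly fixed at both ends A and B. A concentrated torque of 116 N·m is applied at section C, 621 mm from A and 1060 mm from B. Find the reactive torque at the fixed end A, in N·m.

107 N·m

Compatibility: T_A·a/J_AC = T_B·b/J_CB with T_A + T_B = T₀.
J_AC = 3.49×10^-6 m⁴, J_CB = 5.08×10^-7 m⁴, so T_A = T₀·(J_AC/a)/((J_AC/a)+(J_CB/b)) = 106.9 N·m, T_B = 9.126 N·m.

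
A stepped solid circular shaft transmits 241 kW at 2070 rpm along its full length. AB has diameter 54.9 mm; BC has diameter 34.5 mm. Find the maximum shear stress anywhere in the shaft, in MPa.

ω = 2π·2070/60 = 216.8 rad/s, so T = P/ω = 241×10³ / 216.8 = 1112 N·m.
Under the same torque, τ_max = 16T/(πd³) is largest where d is smallest — segment BC (d = 34.5 mm).
τ_max = 16·1112/(π·(0.0345)³) = 1.379×10^8 Pa.

138 MPa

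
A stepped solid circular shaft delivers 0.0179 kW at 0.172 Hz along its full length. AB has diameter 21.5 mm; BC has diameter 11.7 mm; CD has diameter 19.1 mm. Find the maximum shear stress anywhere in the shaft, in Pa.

5.27e7 Pa

ω = 2π·0.172 = 1.081 rad/s, so T = P/ω = 0.0179×10³ / 1.081 = 16.56 N·m.
Under the same torque, τ_max = 16T/(πd³) is largest where d is smallest — segment BC (d = 11.7 mm).
τ_max = 16·16.56/(π·(0.0117)³) = 5.267×10^7 Pa.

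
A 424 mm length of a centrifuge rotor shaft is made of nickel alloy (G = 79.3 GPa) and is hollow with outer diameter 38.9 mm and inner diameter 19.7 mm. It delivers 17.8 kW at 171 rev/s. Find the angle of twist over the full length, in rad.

4.22e-4 rad

ω = 2π·171 = 1074 rad/s, so T = P/ω = 17.8×10³ / 1074 = 16.57 N·m.
J = π(d_o⁴ − d_i⁴)/32 = π(0.0389⁴ − 0.0197⁴)/32 = 2.100×10^-7 m⁴.
θ = T·L/(G·J) = 16.57 × 0.424 / (79.3×10⁹ × 2.100×10^-7) = 4.218×10^-4 rad.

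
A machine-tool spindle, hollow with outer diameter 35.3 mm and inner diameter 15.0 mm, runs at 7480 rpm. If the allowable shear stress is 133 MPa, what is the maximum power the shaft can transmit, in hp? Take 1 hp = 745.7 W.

J = π(d_o⁴ − d_i⁴)/32 = π(0.0353⁴ − 0.0150⁴)/32 = 1.475×10^-7 m⁴.
T_max = τ_allow·J/r = 1.33×10^8 × 1.475×10^-7 / 0.0176 = 1111 N·m.
ω = 2π·7480/60 = 783.3 rad/s, so P_max = T_max·ω = 8.704×10^5 W.

1170 hp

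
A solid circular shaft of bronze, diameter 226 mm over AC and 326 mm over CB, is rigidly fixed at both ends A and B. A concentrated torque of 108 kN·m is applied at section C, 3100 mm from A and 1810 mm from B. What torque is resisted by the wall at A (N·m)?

12800 N·m

Compatibility: T_A·a/J_AC = T_B·b/J_CB with T_A + T_B = T₀.
J_AC = 2.56×10^-4 m⁴, J_CB = 1.11×10^-3 m⁴, so T_A = T₀·(J_AC/a)/((J_AC/a)+(J_CB/b)) = 12830 N·m, T_B = 95170 N·m.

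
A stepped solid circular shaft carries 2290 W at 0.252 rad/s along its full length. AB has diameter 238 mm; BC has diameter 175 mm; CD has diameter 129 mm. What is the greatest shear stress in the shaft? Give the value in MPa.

21.6 MPa

ω = 0.252 rad/s, so T = P/ω = 2290 / 0.2520 = 9087 N·m.
Under the same torque, τ_max = 16T/(πd³) is largest where d is smallest — segment CD (d = 129 mm).
τ_max = 16·9087/(π·(0.129)³) = 2.156×10^7 Pa.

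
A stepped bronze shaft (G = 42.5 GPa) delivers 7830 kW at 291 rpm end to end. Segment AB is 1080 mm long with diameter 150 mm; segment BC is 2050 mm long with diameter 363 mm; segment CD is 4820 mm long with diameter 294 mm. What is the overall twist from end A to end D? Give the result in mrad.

178 mrad

ω = 2π·291/60 = 30.47 rad/s, so T = P/ω = 7830×10³ / 30.47 = 256900 N·m.
J_AB = π(0.150)⁴/32 = 4.97×10^-5 m⁴; J_BC = π(0.363)⁴/32 = 1.70×10^-3 m⁴; J_CD = π(0.294)⁴/32 = 7.33×10^-4 m⁴.
θ = (T/G)·Σ L_i/J_i = (256900/42.5×10⁹)·(1.08/4.97×10^-5 + 2.05/1.70×10^-3 + 4.82/7.33×10^-4) = 0.1784 rad.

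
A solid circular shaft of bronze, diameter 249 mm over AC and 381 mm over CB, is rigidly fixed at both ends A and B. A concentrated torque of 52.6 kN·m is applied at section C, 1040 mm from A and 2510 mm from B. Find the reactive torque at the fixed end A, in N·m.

Compatibility: T_A·a/J_AC = T_B·b/J_CB with T_A + T_B = T₀.
J_AC = 3.77×10^-4 m⁴, J_CB = 2.07×10^-3 m⁴, so T_A = T₀·(J_AC/a)/((J_AC/a)+(J_CB/b)) = 16080 N·m, T_B = 36520 N·m.

16100 N·m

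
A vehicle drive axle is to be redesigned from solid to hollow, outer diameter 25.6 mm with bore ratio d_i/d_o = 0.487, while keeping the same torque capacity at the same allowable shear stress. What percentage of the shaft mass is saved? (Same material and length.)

20.7 %

Equal τ_max and T ⇒ the solid shaft needs d_s³ = d_o³(1−k⁴), so d_s = 25.6·(1−0.487⁴)^(1/3) = 25.11 mm.
Area ratio A_h/A_s = d_o²(1−k²)/d_s² = (1−k²)/(1−k⁴)^(2/3) = 0.7928.
Mass saving = 1 − 0.7928 = 20.7 %.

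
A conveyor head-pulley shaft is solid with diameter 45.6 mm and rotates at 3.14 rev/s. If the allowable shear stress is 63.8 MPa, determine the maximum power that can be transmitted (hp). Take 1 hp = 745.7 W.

31.4 hp

J = πd⁴/32 = π(0.0456)⁴/32 = 4.245×10^-7 m⁴.
T_max = τ_allow·J/r = 6.38×10^7 × 4.245×10^-7 / 0.0228 = 1188 N·m.
ω = 2π·3.14 = 19.73 rad/s, so P_max = T_max·ω = 2.343×10^4 W.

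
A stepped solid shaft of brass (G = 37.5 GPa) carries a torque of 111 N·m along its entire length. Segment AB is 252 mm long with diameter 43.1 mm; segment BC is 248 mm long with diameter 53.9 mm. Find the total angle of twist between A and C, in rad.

J_AB = π(0.0431)⁴/32 = 3.39×10^-7 m⁴; J_BC = π(0.0539)⁴/32 = 8.29×10^-7 m⁴.
θ = (T/G)·Σ L_i/J_i = (111.0/37.5×10⁹)·(0.252/3.39×10^-7 + 0.248/8.29×10^-7) = 3.088×10^-3 rad.

0.00309 rad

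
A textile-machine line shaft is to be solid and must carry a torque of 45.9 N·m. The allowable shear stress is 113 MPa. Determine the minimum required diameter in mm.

12.7 mm

For a solid shaft τ_max = 16T/(πd³), so d = (16T/(π τ_allow))^(1/3) = (16·45.90/(π·1.13×10^8))^(1/3) = 0.01274 m.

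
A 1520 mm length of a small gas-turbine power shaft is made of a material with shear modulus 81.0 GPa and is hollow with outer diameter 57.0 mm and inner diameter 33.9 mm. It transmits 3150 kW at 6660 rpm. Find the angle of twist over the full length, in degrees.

ω = 2π·6660/60 = 697.4 rad/s, so T = P/ω = 3150×10³ / 697.4 = 4517 N·m.
J = π(d_o⁴ − d_i⁴)/32 = π(0.0570⁴ − 0.0339⁴)/32 = 9.067×10^-7 m⁴.
θ = T·L/(G·J) = 4517 × 1.52 / (81.0×10⁹ × 9.067×10^-7) = 0.09348 rad.

5.36°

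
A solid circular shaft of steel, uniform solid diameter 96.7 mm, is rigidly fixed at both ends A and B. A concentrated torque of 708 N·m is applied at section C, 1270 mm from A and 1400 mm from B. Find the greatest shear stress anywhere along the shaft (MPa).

With uniform GJ and both ends fixed, compatibility θ_AC = θ_CB gives T_A·a = T_B·b, together with T_A + T_B = T₀.
T_A = T₀·b/(a+b) = 708.0·1400/2670 = 371.2 N·m; T_B = 336.8 N·m.
τ in each portion: τ_AC = 2.09×10^6 Pa, τ_CB = 1.90×10^6 Pa; maximum is in AC.
τ_max = T_AC·r/J = 371.2·0.0484/8.58×10^-6 = 2.091×10^6 Pa.

2.09 MPa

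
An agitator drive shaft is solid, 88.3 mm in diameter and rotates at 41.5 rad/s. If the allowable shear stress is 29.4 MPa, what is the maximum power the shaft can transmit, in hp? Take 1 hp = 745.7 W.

J = πd⁴/32 = π(0.0883)⁴/32 = 5.968×10^-6 m⁴.
T_max = τ_allow·J/r = 2.94×10^7 × 5.968×10^-6 / 0.0442 = 3974 N·m.
ω = 41.5 rad/s, so P_max = T_max·ω = 1.649×10^5 W.

221 hp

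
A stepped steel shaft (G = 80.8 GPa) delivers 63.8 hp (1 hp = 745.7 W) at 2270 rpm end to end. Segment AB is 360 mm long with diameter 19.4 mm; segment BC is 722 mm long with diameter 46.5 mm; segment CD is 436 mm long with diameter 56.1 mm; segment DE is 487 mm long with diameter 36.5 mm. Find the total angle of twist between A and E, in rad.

ω = 2π·2270/60 = 237.7 rad/s, so T = P/ω = 63.8×745.7 / 237.7 = 200.1 N·m.
J_AB = π(0.0194)⁴/32 = 1.39×10^-8 m⁴; J_BC = π(0.0465)⁴/32 = 4.59×10^-7 m⁴; J_CD = π(0.0561)⁴/32 = 9.72×10^-7 m⁴; J_DE = π(0.0365)⁴/32 = 1.74×10^-7 m⁴.
θ = (T/G)·Σ L_i/J_i = (200.1/80.8×10⁹)·(0.360/1.39×10^-8 + 0.722/4.59×10^-7 + 0.436/9.72×10^-7 + 0.487/1.74×10^-7) = 0.07605 rad.

0.0761 rad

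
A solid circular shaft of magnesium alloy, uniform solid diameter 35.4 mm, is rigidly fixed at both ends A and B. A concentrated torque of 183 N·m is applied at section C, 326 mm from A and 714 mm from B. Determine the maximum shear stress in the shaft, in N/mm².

With uniform GJ and both ends fixed, compatibility θ_AC = θ_CB gives T_A·a = T_B·b, together with T_A + T_B = T₀.
T_A = T₀·b/(a+b) = 183.0·714/1040 = 125.6 N·m; T_B = 57.36 N·m.
τ in each portion: τ_AC = 1.44×10^7 Pa, τ_CB = 6.59×10^6 Pa; maximum is in AC.
τ_max = T_AC·r/J = 125.6·0.0177/1.54×10^-7 = 1.442×10^7 Pa.

14.4 N/mm²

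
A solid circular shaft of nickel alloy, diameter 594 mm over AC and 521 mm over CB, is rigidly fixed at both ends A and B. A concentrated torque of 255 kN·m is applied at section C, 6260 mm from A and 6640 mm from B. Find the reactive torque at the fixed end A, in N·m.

Compatibility: T_A·a/J_AC = T_B·b/J_CB with T_A + T_B = T₀.
J_AC = 0.0122 m⁴, J_CB = 7.23×10^-3 m⁴, so T_A = T₀·(J_AC/a)/((J_AC/a)+(J_CB/b)) = 163700 N·m, T_B = 91330 N·m.

164000 N·m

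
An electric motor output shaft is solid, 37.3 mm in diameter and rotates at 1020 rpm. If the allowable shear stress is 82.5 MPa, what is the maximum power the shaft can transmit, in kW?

J = πd⁴/32 = π(0.0373)⁴/32 = 1.900×10^-7 m⁴.
T_max = τ_allow·J/r = 8.25×10^7 × 1.900×10^-7 / 0.0186 = 840.6 N·m.
ω = 2π·1020/60 = 106.8 rad/s, so P_max = T_max·ω = 8.979×10^4 W.

89.8 kW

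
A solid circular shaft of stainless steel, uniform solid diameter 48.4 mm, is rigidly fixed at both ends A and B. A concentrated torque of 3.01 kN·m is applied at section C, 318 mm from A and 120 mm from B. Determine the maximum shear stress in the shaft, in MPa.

With uniform GJ and both ends fixed, compatibility θ_AC = θ_CB gives T_A·a = T_B·b, together with T_A + T_B = T₀.
T_A = T₀·b/(a+b) = 3010·120/438.0 = 824.7 N·m; T_B = 2185 N·m.
τ in each portion: τ_AC = 3.70×10^7 Pa, τ_CB = 9.82×10^7 Pa; maximum is in CB.
τ_max = T_CB·r/J = 2185·0.0242/5.39×10^-7 = 9.816×10^7 Pa.

98.2 MPa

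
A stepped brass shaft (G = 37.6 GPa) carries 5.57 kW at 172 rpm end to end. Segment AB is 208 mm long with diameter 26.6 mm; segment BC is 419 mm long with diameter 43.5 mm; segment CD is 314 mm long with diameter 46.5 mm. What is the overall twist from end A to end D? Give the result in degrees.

2.88°

ω = 2π·172/60 = 18.01 rad/s, so T = P/ω = 5.57×10³ / 18.01 = 309.2 N·m.
J_AB = π(0.0266)⁴/32 = 4.92×10^-8 m⁴; J_BC = π(0.0435)⁴/32 = 3.52×10^-7 m⁴; J_CD = π(0.0465)⁴/32 = 4.59×10^-7 m⁴.
θ = (T/G)·Σ L_i/J_i = (309.2/37.6×10⁹)·(0.208/4.92×10^-8 + 0.419/3.52×10^-7 + 0.314/4.59×10^-7) = 0.05024 rad.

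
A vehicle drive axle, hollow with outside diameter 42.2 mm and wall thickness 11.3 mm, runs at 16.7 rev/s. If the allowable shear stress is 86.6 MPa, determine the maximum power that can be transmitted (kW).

J = π(d_o⁴ − d_i⁴)/32 = π(0.0422⁴ − 0.0196⁴)/32 = 2.969×10^-7 m⁴.
T_max = τ_allow·J/r = 8.66×10^7 × 2.969×10^-7 / 0.0211 = 1218 N·m.
ω = 2π·16.7 = 104.9 rad/s, so P_max = T_max·ω = 1.278×10^5 W.

128 kW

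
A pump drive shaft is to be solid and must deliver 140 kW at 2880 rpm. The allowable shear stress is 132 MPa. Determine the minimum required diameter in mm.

ω = 2π·2880/60 = 301.6 rad/s, so T = P/ω = 140×10³ / 301.6 = 464.2 N·m.
For a solid shaft τ_max = 16T/(πd³), so d = (16T/(π τ_allow))^(1/3) = (16·464.2/(π·1.32×10^8))^(1/3) = 0.02616 m.

26.2 mm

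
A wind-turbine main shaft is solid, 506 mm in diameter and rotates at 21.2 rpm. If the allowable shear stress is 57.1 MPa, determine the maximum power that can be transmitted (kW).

J = πd⁴/32 = π(0.506)⁴/32 = 6.436×10^-3 m⁴.
T_max = τ_allow·J/r = 5.71×10^7 × 6.436×10^-3 / 0.253 = 1.453e6 N·m.
ω = 2π·21.2/60 = 2.220 rad/s, so P_max = T_max·ω = 3.225×10^6 W.

3220 kW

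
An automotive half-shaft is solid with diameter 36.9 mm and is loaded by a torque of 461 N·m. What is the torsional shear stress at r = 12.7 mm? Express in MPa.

32.2 MPa

J = πd⁴/32 = π(0.0369)⁴/32 = 1.820×10^-7 m⁴.
Shear stress varies linearly with radius: τ = T·r/J = 461.0 × 0.0127 / 1.820×10^-7 = 3.217×10^7 Pa.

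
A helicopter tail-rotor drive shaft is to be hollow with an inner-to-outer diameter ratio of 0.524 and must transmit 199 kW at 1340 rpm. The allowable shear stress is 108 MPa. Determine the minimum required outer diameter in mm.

ω = 2π·1340/60 = 140.3 rad/s, so T = P/ω = 199×10³ / 140.3 = 1418 N·m.
For a hollow shaft with d_i/d_o = 0.524: τ_max = 16T/(π d_o³ (1−k⁴)), so d_o = [16T/(π τ_allow (1−k⁴))]^(1/3) = [16·1418/(π·1.08×10^8·0.9246)]^(1/3) = 0.04166 m.

41.7 mm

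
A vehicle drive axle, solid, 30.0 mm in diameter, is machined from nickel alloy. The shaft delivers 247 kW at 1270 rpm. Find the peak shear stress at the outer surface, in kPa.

350000 kPa

ω = 2π·1270/60 = 133.0 rad/s, so T = P/ω = 247×10³ / 133.0 = 1857 N·m.
J = πd⁴/32 = π(0.0300)⁴/32 = 7.952×10^-8 m⁴.
τ_max = T·r/J = 1857 × 0.0150 / 7.952×10^-8 = 3.503×10^8 Pa.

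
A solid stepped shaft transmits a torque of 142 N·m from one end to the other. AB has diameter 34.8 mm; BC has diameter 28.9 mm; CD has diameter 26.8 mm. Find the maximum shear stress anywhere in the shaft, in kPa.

Under the same torque, τ_max = 16T/(πd³) is largest where d is smallest — segment CD (d = 26.8 mm).
τ_max = 16·142.0/(π·(0.0268)³) = 3.757×10^7 Pa.

37600 kPa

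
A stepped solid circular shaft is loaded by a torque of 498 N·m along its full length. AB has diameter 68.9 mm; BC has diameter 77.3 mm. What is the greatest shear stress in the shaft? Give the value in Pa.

7.75e6 Pa

Under the same torque, τ_max = 16T/(πd³) is largest where d is smallest — segment AB (d = 68.9 mm).
τ_max = 16·498.0/(π·(0.0689)³) = 7.754×10^6 Pa.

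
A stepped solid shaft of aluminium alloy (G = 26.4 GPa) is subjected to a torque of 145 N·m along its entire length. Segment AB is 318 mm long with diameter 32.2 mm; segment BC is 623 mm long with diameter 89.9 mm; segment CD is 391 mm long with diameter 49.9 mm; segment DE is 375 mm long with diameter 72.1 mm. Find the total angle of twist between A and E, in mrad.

J_AB = π(0.0322)⁴/32 = 1.06×10^-7 m⁴; J_BC = π(0.0899)⁴/32 = 6.41×10^-6 m⁴; J_CD = π(0.0499)⁴/32 = 6.09×10^-7 m⁴; J_DE = π(0.0721)⁴/32 = 2.65×10^-6 m⁴.
θ = (T/G)·Σ L_i/J_i = (145.0/26.4×10⁹)·(0.318/1.06×10^-7 + 0.623/6.41×10^-6 + 0.391/6.09×10^-7 + 0.375/2.65×10^-6) = 0.02139 rad.

21.4 mrad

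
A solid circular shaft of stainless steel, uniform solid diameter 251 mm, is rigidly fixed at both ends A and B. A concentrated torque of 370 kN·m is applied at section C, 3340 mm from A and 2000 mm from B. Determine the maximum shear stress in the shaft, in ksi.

With uniform GJ and both ends fixed, compatibility θ_AC = θ_CB gives T_A·a = T_B·b, together with T_A + T_B = T₀.
T_A = T₀·b/(a+b) = 370000·2000/5340 = 138600 N·m; T_B = 231400 N·m.
τ in each portion: τ_AC = 4.46×10^7 Pa, τ_CB = 7.45×10^7 Pa; maximum is in CB.
τ_max = T_CB·r/J = 231400·0.126/3.90×10^-4 = 7.453×10^7 Pa.

10.8 ksi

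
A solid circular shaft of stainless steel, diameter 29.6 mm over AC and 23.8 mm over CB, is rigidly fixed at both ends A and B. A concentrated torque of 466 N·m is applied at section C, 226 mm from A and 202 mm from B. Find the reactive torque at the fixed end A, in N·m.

Compatibility: T_A·a/J_AC = T_B·b/J_CB with T_A + T_B = T₀.
J_AC = 7.54×10^-8 m⁴, J_CB = 3.15×10^-8 m⁴, so T_A = T₀·(J_AC/a)/((J_AC/a)+(J_CB/b)) = 317.5 N·m, T_B = 148.5 N·m.

318 N·m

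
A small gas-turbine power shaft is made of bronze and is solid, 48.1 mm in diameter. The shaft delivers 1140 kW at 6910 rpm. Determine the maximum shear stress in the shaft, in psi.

ω = 2π·6910/60 = 723.6 rad/s, so T = P/ω = 1140×10³ / 723.6 = 1575 N·m.
J = πd⁴/32 = π(0.0481)⁴/32 = 5.255×10^-7 m⁴.
τ_max = T·r/J = 1575 × 0.0241 / 5.255×10^-7 = 7.210×10^7 Pa.

10500 psi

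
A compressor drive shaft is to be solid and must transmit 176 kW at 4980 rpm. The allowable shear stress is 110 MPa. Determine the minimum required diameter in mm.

25.0 mm

ω = 2π·4980/60 = 521.5 rad/s, so T = P/ω = 176×10³ / 521.5 = 337.5 N·m.
For a solid shaft τ_max = 16T/(πd³), so d = (16T/(π τ_allow))^(1/3) = (16·337.5/(π·1.10×10^8))^(1/3) = 0.02500 m.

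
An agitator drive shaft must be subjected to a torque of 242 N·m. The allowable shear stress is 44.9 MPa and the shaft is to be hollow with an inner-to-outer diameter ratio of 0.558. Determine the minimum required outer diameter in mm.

31.2 mm

For a hollow shaft with d_i/d_o = 0.558: τ_max = 16T/(π d_o³ (1−k⁴)), so d_o = [16T/(π τ_allow (1−k⁴))]^(1/3) = [16·242.0/(π·4.49×10^7·0.9031)]^(1/3) = 0.03121 m.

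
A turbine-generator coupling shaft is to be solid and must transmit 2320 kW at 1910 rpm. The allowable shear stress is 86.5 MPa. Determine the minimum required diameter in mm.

88.1 mm

ω = 2π·1910/60 = 200.0 rad/s, so T = P/ω = 2320×10³ / 200.0 = 11600 N·m.
For a solid shaft τ_max = 16T/(πd³), so d = (16T/(π τ_allow))^(1/3) = (16·11600/(π·8.65×10^7))^(1/3) = 0.08806 m.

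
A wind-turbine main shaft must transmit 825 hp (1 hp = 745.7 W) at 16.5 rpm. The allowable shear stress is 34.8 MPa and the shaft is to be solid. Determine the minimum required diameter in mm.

374 mm

ω = 2π·16.5/60 = 1.728 rad/s, so T = P/ω = 825×745.7 / 1.728 = 356000 N·m.
For a solid shaft τ_max = 16T/(πd³), so d = (16T/(π τ_allow))^(1/3) = (16·356000/(π·3.48×10^7))^(1/3) = 0.3735 m.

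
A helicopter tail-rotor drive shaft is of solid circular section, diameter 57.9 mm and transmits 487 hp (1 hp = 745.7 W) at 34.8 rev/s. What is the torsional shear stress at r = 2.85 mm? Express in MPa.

ω = 2π·34.8 = 218.7 rad/s, so T = P/ω = 487×745.7 / 218.7 = 1661 N·m.
J = πd⁴/32 = π(0.0579)⁴/32 = 1.103×10^-6 m⁴.
Shear stress varies linearly with radius: τ = T·r/J = 1661 × 0.00285 / 1.103×10^-6 = 4.290×10^6 Pa.

4.29 MPa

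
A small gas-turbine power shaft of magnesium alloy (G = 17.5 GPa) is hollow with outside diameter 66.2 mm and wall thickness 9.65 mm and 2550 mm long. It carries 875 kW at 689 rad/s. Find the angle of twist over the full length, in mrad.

ω = 689 rad/s, so T = P/ω = 875×10³ / 689.0 = 1270 N·m.
J = π(d_o⁴ − d_i⁴)/32 = π(0.0662⁴ − 0.0469⁴)/32 = 1.411×10^-6 m⁴.
θ = T·L/(G·J) = 1270 × 2.55 / (17.5×10⁹ × 1.411×10^-6) = 0.1312 rad.

131 mrad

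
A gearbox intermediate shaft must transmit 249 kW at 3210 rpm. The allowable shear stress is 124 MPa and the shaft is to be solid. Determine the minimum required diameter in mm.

ω = 2π·3210/60 = 336.2 rad/s, so T = P/ω = 249×10³ / 336.2 = 740.7 N·m.
For a solid shaft τ_max = 16T/(πd³), so d = (16T/(π τ_allow))^(1/3) = (16·740.7/(π·1.24×10^8))^(1/3) = 0.03122 m.

31.2 mm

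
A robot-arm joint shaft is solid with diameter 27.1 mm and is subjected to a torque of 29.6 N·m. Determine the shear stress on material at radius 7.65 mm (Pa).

4.28e6 Pa

J = πd⁴/32 = π(0.0271)⁴/32 = 5.295×10^-8 m⁴.
Shear stress varies linearly with radius: τ = T·r/J = 29.60 × 0.00765 / 5.295×10^-8 = 4.276×10^6 Pa.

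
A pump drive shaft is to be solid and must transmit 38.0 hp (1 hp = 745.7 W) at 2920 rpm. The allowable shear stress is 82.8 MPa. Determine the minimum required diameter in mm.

17.9 mm

ω = 2π·2920/60 = 305.8 rad/s, so T = P/ω = 38.0×745.7 / 305.8 = 92.67 N·m.
For a solid shaft τ_max = 16T/(πd³), so d = (16T/(π τ_allow))^(1/3) = (16·92.67/(π·8.28×10^7))^(1/3) = 0.01786 m.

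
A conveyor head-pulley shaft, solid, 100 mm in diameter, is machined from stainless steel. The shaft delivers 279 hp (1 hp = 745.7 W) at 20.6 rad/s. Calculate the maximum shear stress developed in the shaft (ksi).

ω = 20.6 rad/s, so T = P/ω = 279×745.7 / 20.60 = 10100 N·m.
J = πd⁴/32 = π(0.100)⁴/32 = 9.817×10^-6 m⁴.
τ_max = T·r/J = 10100 × 0.0500 / 9.817×10^-6 = 5.144×10^7 Pa.

7.46 ksi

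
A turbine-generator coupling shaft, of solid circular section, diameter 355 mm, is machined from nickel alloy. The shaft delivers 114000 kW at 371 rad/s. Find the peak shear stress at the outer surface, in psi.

ω = 371 rad/s, so T = P/ω = 114000×10³ / 371.0 = 307300 N·m.
J = πd⁴/32 = π(0.355)⁴/32 = 1.559×10^-3 m⁴.
τ_max = T·r/J = 307300 × 0.177 / 1.559×10^-3 = 3.498×10^7 Pa.

5070 psi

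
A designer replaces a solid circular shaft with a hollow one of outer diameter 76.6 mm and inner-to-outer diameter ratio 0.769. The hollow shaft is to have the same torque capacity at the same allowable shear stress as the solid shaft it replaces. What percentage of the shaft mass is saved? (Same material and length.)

45.6 %

Equal τ_max and T ⇒ the solid shaft needs d_s³ = d_o³(1−k⁴), so d_s = 76.6·(1−0.769⁴)^(1/3) = 66.36 mm.
Area ratio A_h/A_s = d_o²(1−k²)/d_s² = (1−k²)/(1−k⁴)^(2/3) = 0.5444.
Mass saving = 1 − 0.5444 = 45.6 %.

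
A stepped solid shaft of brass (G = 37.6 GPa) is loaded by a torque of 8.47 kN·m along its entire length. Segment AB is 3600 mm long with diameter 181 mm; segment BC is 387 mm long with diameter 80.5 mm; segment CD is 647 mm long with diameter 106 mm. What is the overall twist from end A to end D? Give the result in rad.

0.0406 rad

J_AB = π(0.181)⁴/32 = 1.05×10^-4 m⁴; J_BC = π(0.0805)⁴/32 = 4.12×10^-6 m⁴; J_CD = π(0.106)⁴/32 = 1.24×10^-5 m⁴.
θ = (T/G)·Σ L_i/J_i = (8470/37.6×10⁹)·(3.60/1.05×10^-4 + 0.387/4.12×10^-6 + 0.647/1.24×10^-5) = 0.04060 rad.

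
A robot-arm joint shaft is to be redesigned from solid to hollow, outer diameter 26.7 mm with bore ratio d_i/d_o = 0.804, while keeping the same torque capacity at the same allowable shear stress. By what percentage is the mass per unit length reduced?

49.3 %

Equal τ_max and T ⇒ the solid shaft needs d_s³ = d_o³(1−k⁴), so d_s = 26.7·(1−0.804⁴)^(1/3) = 22.29 mm.
Area ratio A_h/A_s = d_o²(1−k²)/d_s² = (1−k²)/(1−k⁴)^(2/3) = 0.5072.
Mass saving = 1 − 0.5072 = 49.3 %.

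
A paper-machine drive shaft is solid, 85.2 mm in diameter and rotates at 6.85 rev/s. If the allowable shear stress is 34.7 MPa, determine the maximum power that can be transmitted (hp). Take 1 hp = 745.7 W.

J = πd⁴/32 = π(0.0852)⁴/32 = 5.173×10^-6 m⁴.
T_max = τ_allow·J/r = 3.47×10^7 × 5.173×10^-6 / 0.0426 = 4214 N·m.
ω = 2π·6.85 = 43.04 rad/s, so P_max = T_max·ω = 1.814×10^5 W.

243 hp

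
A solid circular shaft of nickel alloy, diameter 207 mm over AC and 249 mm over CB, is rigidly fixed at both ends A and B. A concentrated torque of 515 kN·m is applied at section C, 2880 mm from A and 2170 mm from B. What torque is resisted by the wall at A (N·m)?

Compatibility: T_A·a/J_AC = T_B·b/J_CB with T_A + T_B = T₀.
J_AC = 1.80×10^-4 m⁴, J_CB = 3.77×10^-4 m⁴, so T_A = T₀·(J_AC/a)/((J_AC/a)+(J_CB/b)) = 136300 N·m, T_B = 378700 N·m.

136000 N·m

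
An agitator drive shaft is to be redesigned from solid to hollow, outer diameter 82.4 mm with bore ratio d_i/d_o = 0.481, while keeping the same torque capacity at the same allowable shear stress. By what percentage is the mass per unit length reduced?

Equal τ_max and T ⇒ the solid shaft needs d_s³ = d_o³(1−k⁴), so d_s = 82.4·(1−0.481⁴)^(1/3) = 80.90 mm.
Area ratio A_h/A_s = d_o²(1−k²)/d_s² = (1−k²)/(1−k⁴)^(2/3) = 0.7974.
Mass saving = 1 − 0.7974 = 20.3 %.

20.3 %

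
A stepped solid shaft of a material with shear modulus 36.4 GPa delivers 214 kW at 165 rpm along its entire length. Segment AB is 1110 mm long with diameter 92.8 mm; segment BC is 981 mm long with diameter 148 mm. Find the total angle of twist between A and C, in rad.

ω = 2π·165/60 = 17.28 rad/s, so T = P/ω = 214×10³ / 17.28 = 12390 N·m.
J_AB = π(0.0928)⁴/32 = 7.28×10^-6 m⁴; J_BC = π(0.148)⁴/32 = 4.71×10^-5 m⁴.
θ = (T/G)·Σ L_i/J_i = (12390/36.4×10⁹)·(1.11/7.28×10^-6 + 0.981/4.71×10^-5) = 0.05896 rad.

0.0590 rad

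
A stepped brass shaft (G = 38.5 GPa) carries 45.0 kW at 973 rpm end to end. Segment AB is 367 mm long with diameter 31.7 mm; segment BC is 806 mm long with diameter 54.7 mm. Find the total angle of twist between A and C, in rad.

0.0530 rad

ω = 2π·973/60 = 101.9 rad/s, so T = P/ω = 45.0×10³ / 101.9 = 441.6 N·m.
J_AB = π(0.0317)⁴/32 = 9.91×10^-8 m⁴; J_BC = π(0.0547)⁴/32 = 8.79×10^-7 m⁴.
θ = (T/G)·Σ L_i/J_i = (441.6/38.5×10⁹)·(0.367/9.91×10^-8 + 0.806/8.79×10^-7) = 0.05299 rad.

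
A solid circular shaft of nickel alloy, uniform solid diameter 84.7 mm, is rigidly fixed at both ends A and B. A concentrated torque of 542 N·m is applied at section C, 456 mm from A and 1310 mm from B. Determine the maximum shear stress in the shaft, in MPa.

With uniform GJ and both ends fixed, compatibility θ_AC = θ_CB gives T_A·a = T_B·b, together with T_A + T_B = T₀.
T_A = T₀·b/(a+b) = 542.0·1310/1766 = 402.0 N·m; T_B = 140.0 N·m.
τ in each portion: τ_AC = 3.37×10^6 Pa, τ_CB = 1.17×10^6 Pa; maximum is in AC.
τ_max = T_AC·r/J = 402.0·0.0423/5.05×10^-6 = 3.370×10^6 Pa.

3.37 MPa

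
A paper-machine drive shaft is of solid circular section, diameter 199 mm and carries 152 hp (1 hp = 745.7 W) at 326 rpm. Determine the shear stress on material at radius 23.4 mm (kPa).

ω = 2π·326/60 = 34.14 rad/s, so T = P/ω = 152×745.7 / 34.14 = 3320 N·m.
J = πd⁴/32 = π(0.199)⁴/32 = 1.540×10^-4 m⁴.
Shear stress varies linearly with radius: τ = T·r/J = 3320 × 0.0234 / 1.540×10^-4 = 5.046×10^5 Pa.

505 kPa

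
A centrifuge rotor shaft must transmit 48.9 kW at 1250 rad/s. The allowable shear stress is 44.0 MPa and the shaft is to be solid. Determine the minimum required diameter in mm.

16.5 mm

ω = 1250 rad/s, so T = P/ω = 48.9×10³ / 1250 = 39.12 N·m.
For a solid shaft τ_max = 16T/(πd³), so d = (16T/(π τ_allow))^(1/3) = (16·39.12/(π·4.40×10^7))^(1/3) = 0.01654 m.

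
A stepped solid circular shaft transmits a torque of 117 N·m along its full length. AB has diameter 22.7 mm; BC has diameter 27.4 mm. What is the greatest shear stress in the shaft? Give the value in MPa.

Under the same torque, τ_max = 16T/(πd³) is largest where d is smallest — segment AB (d = 22.7 mm).
τ_max = 16·117.0/(π·(0.0227)³) = 5.094×10^7 Pa.

50.9 MPa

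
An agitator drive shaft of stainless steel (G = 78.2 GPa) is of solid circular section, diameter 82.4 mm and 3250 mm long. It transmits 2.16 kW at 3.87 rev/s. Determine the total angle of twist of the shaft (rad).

ω = 2π·3.87 = 24.32 rad/s, so T = P/ω = 2.16×10³ / 24.32 = 88.83 N·m.
J = πd⁴/32 = π(0.0824)⁴/32 = 4.526×10^-6 m⁴.
θ = T·L/(G·J) = 88.83 × 3.25 / (78.2×10⁹ × 4.526×10^-6) = 8.157×10^-4 rad.

8.16e-4 rad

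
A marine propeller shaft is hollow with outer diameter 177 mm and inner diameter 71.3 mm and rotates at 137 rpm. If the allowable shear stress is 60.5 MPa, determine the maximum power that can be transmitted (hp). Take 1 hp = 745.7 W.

1230 hp

J = π(d_o⁴ − d_i⁴)/32 = π(0.177⁴ − 0.0713⁴)/32 = 9.382×10^-5 m⁴.
T_max = τ_allow·J/r = 6.05×10^7 × 9.382×10^-5 / 0.0885 = 64140 N·m.
ω = 2π·137/60 = 14.35 rad/s, so P_max = T_max·ω = 9.202×10^5 W.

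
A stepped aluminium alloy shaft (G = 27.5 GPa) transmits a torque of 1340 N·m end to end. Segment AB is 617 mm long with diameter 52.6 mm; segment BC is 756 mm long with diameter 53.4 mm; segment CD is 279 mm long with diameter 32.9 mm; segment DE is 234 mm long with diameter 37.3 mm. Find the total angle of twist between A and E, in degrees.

J_AB = π(0.0526)⁴/32 = 7.52×10^-7 m⁴; J_BC = π(0.0534)⁴/32 = 7.98×10^-7 m⁴; J_CD = π(0.0329)⁴/32 = 1.15×10^-7 m⁴; J_DE = π(0.0373)⁴/32 = 1.90×10^-7 m⁴.
θ = (T/G)·Σ L_i/J_i = (1340/27.5×10⁹)·(0.617/7.52×10^-7 + 0.756/7.98×10^-7 + 0.279/1.15×10^-7 + 0.234/1.90×10^-7) = 0.2643 rad.

15.1°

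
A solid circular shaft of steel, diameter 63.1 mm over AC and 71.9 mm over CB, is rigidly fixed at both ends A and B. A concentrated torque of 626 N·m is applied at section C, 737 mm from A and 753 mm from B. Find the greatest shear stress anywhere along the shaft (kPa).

Compatibility: T_A·a/J_AC = T_B·b/J_CB with T_A + T_B = T₀.
J_AC = 1.56×10^-6 m⁴, J_CB = 2.62×10^-6 m⁴, so T_A = T₀·(J_AC/a)/((J_AC/a)+(J_CB/b)) = 236.2 N·m, T_B = 389.8 N·m.
τ in each portion: τ_AC = 4.79×10^6 Pa, τ_CB = 5.34×10^6 Pa; maximum is in CB.
τ_max = T_CB·r/J = 389.8·0.0360/2.62×10^-6 = 5.341×10^6 Pa.

5340 kPa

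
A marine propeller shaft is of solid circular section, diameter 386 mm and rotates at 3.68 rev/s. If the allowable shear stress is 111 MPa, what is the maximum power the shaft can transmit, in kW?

J = πd⁴/32 = π(0.386)⁴/32 = 2.179×10^-3 m⁴.
T_max = τ_allow·J/r = 1.11×10^8 × 2.179×10^-3 / 0.193 = 1.253e6 N·m.
ω = 2π·3.68 = 23.12 rad/s, so P_max = T_max·ω = 2.898×10^7 W.

29000 kW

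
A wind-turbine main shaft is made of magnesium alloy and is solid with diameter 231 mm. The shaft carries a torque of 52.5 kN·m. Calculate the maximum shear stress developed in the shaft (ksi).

3.15 ksi

J = πd⁴/32 = π(0.231)⁴/32 = 2.795×10^-4 m⁴.
τ_max = T·r/J = 52500 × 0.116 / 2.795×10^-4 = 2.169×10^7 Pa.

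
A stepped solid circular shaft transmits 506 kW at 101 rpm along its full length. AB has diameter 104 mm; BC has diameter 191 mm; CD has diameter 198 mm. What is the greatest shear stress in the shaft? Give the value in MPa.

ω = 2π·101/60 = 10.58 rad/s, so T = P/ω = 506×10³ / 10.58 = 47840 N·m.
Under the same torque, τ_max = 16T/(πd³) is largest where d is smallest — segment AB (d = 104 mm).
τ_max = 16·47840/(π·(0.104)³) = 2.166×10^8 Pa.

217 MPa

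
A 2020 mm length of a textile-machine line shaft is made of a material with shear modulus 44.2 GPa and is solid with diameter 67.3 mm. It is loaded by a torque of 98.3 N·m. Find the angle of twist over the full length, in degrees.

0.128°

J = πd⁴/32 = π(0.0673)⁴/32 = 2.014×10^-6 m⁴.
θ = T·L/(G·J) = 98.30 × 2.02 / (44.2×10⁹ × 2.014×10^-6) = 2.231×10^-3 rad.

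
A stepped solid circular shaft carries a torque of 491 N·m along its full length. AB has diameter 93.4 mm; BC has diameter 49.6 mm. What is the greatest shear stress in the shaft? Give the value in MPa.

20.5 MPa

Under the same torque, τ_max = 16T/(πd³) is largest where d is smallest — segment BC (d = 49.6 mm).
τ_max = 16·491.0/(π·(0.0496)³) = 2.049×10^7 Pa.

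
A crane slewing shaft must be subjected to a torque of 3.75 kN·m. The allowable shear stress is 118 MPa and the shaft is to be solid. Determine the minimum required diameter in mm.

54.5 mm

For a solid shaft τ_max = 16T/(πd³), so d = (16T/(π τ_allow))^(1/3) = (16·3750/(π·1.18×10^8))^(1/3) = 0.05450 m.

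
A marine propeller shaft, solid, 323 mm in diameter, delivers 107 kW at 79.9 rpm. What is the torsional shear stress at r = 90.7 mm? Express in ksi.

ω = 2π·79.9/60 = 8.367 rad/s, so T = P/ω = 107×10³ / 8.367 = 12790 N·m.
J = πd⁴/32 = π(0.323)⁴/32 = 1.069×10^-3 m⁴.
Shear stress varies linearly with radius: τ = T·r/J = 12790 × 0.0907 / 1.069×10^-3 = 1.085×10^6 Pa.

0.157 ksi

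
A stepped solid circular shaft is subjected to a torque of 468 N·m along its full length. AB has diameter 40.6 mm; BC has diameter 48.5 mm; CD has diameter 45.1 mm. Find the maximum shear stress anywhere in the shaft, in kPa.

Under the same torque, τ_max = 16T/(πd³) is largest where d is smallest — segment AB (d = 40.6 mm).
τ_max = 16·468.0/(π·(0.0406)³) = 3.562×10^7 Pa.

35600 kPa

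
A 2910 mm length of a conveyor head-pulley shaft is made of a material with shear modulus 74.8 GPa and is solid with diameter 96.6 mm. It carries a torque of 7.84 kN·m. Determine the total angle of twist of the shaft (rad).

0.0357 rad

J = πd⁴/32 = π(0.0966)⁴/32 = 8.549×10^-6 m⁴.
θ = T·L/(G·J) = 7840 × 2.91 / (74.8×10⁹ × 8.549×10^-6) = 0.03568 rad.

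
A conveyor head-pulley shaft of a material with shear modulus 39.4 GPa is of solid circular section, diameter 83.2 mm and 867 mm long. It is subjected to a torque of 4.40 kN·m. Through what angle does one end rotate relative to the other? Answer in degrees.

1.18°

J = πd⁴/32 = π(0.0832)⁴/32 = 4.704×10^-6 m⁴.
θ = T·L/(G·J) = 4400 × 0.867 / (39.4×10⁹ × 4.704×10^-6) = 0.02058 rad.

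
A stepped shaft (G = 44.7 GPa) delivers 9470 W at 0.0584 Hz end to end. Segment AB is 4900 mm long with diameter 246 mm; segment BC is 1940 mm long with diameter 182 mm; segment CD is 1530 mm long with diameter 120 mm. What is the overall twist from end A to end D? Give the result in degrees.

3.53°

ω = 2π·0.0584 = 0.3669 rad/s, so T = P/ω = 9470 / 0.3669 = 25810 N·m.
J_AB = π(0.246)⁴/32 = 3.60×10^-4 m⁴; J_BC = π(0.182)⁴/32 = 1.08×10^-4 m⁴; J_CD = π(0.120)⁴/32 = 2.04×10^-5 m⁴.
θ = (T/G)·Σ L_i/J_i = (25810/44.7×10⁹)·(4.90/3.60×10^-4 + 1.94/1.08×10^-4 + 1.53/2.04×10^-5) = 0.06166 rad.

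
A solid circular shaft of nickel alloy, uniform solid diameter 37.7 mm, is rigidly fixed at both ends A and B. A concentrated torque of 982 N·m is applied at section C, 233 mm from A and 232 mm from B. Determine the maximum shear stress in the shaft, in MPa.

46.8 MPa

With uniform GJ and both ends fixed, compatibility θ_AC = θ_CB gives T_A·a = T_B·b, together with T_A + T_B = T₀.
T_A = T₀·b/(a+b) = 982.0·232/465.0 = 489.9 N·m; T_B = 492.1 N·m.
τ in each portion: τ_AC = 4.66×10^7 Pa, τ_CB = 4.68×10^7 Pa; maximum is in CB.
τ_max = T_CB·r/J = 492.1·0.0189/1.98×10^-7 = 4.677×10^7 Pa.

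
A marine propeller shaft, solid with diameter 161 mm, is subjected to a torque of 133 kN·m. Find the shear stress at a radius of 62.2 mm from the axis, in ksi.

J = πd⁴/32 = π(0.161)⁴/32 = 6.596×10^-5 m⁴.
Shear stress varies linearly with radius: τ = T·r/J = 133000 × 0.0622 / 6.596×10^-5 = 1.254×10^8 Pa.

18.2 ksi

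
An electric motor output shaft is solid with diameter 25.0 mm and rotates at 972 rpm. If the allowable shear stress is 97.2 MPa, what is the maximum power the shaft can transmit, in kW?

30.4 kW

J = πd⁴/32 = π(0.0250)⁴/32 = 3.835×10^-8 m⁴.
T_max = τ_allow·J/r = 9.72×10^7 × 3.835×10^-8 / 0.0125 = 298.2 N·m.
ω = 2π·972/60 = 101.8 rad/s, so P_max = T_max·ω = 3.035×10^4 W.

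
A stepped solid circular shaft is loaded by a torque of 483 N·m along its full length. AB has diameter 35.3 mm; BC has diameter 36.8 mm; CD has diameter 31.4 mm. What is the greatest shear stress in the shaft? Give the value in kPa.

Under the same torque, τ_max = 16T/(πd³) is largest where d is smallest — segment CD (d = 31.4 mm).
τ_max = 16·483.0/(π·(0.0314)³) = 7.946×10^7 Pa.

79500 kPa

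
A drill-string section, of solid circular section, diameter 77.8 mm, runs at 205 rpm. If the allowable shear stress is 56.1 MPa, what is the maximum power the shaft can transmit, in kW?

J = πd⁴/32 = π(0.0778)⁴/32 = 3.597×10^-6 m⁴.
T_max = τ_allow·J/r = 5.61×10^7 × 3.597×10^-6 / 0.0389 = 5187 N·m.
ω = 2π·205/60 = 21.47 rad/s, so P_max = T_max·ω = 1.114×10^5 W.

111 kW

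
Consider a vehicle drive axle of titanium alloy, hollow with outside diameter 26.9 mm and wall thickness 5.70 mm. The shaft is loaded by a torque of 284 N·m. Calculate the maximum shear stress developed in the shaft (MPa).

J = π(d_o⁴ − d_i⁴)/32 = π(0.0269⁴ − 0.0155⁴)/32 = 4.574×10^-8 m⁴.
τ_max = T·r/J = 284.0 × 0.0135 / 4.574×10^-8 = 8.351×10^7 Pa.

83.5 MPa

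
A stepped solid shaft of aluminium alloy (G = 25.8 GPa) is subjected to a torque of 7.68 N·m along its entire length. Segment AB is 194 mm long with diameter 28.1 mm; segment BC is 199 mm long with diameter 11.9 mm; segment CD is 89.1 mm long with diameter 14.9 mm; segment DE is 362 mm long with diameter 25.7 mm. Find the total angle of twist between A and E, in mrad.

J_AB = π(0.0281)⁴/32 = 6.12×10^-8 m⁴; J_BC = π(0.0119)⁴/32 = 1.97×10^-9 m⁴; J_CD = π(0.0149)⁴/32 = 4.84×10^-9 m⁴; J_DE = π(0.0257)⁴/32 = 4.28×10^-8 m⁴.
θ = (T/G)·Σ L_i/J_i = (7.680/25.8×10⁹)·(0.194/6.12×10^-8 + 0.199/1.97×10^-9 + 0.0891/4.84×10^-9 + 0.362/4.28×10^-8) = 0.03903 rad.

39.0 mrad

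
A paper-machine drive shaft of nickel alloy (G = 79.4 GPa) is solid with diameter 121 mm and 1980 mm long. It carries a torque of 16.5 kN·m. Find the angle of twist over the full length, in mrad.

J = πd⁴/32 = π(0.121)⁴/32 = 2.104×10^-5 m⁴.
θ = T·L/(G·J) = 16500 × 1.98 / (79.4×10⁹ × 2.104×10^-5) = 0.01955 rad.

19.6 mrad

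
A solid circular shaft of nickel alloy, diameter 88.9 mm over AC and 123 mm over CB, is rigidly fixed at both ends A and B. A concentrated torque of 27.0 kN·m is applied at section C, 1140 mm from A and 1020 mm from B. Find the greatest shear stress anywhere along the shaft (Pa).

5.94e7 Pa

Compatibility: T_A·a/J_AC = T_B·b/J_CB with T_A + T_B = T₀.
J_AC = 6.13×10^-6 m⁴, J_CB = 2.25×10^-5 m⁴, so T_A = T₀·(J_AC/a)/((J_AC/a)+(J_CB/b)) = 5299 N·m, T_B = 21700 N·m.
τ in each portion: τ_AC = 3.84×10^7 Pa, τ_CB = 5.94×10^7 Pa; maximum is in CB.
τ_max = T_CB·r/J = 21700·0.0615/2.25×10^-5 = 5.939×10^7 Pa.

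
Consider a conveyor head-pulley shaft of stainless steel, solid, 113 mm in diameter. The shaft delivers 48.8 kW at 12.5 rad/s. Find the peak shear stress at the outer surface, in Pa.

ω = 12.5 rad/s, so T = P/ω = 48.8×10³ / 12.50 = 3904 N·m.
J = πd⁴/32 = π(0.113)⁴/32 = 1.601×10^-5 m⁴.
τ_max = T·r/J = 3904 × 0.0565 / 1.601×10^-5 = 1.378×10^7 Pa.

1.38e7 Pa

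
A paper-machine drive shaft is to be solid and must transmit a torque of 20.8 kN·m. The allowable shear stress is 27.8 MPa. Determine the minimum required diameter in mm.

156 mm

For a solid shaft τ_max = 16T/(πd³), so d = (16T/(π τ_allow))^(1/3) = (16·20800/(π·2.78×10^7))^(1/3) = 0.1562 m.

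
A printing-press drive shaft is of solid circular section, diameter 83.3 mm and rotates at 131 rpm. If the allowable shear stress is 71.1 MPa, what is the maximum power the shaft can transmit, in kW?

J = πd⁴/32 = π(0.0833)⁴/32 = 4.727×10^-6 m⁴.
T_max = τ_allow·J/r = 7.11×10^7 × 4.727×10^-6 / 0.0416 = 8069 N·m.
ω = 2π·131/60 = 13.72 rad/s, so P_max = T_max·ω = 1.107×10^5 W.

111 kW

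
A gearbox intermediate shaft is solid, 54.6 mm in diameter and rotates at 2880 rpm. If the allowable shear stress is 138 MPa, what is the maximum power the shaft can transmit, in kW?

J = πd⁴/32 = π(0.0546)⁴/32 = 8.725×10^-7 m⁴.
T_max = τ_allow·J/r = 1.38×10^8 × 8.725×10^-7 / 0.0273 = 4410 N·m.
ω = 2π·2880/60 = 301.6 rad/s, so P_max = T_max·ω = 1.330×10^6 W.

1330 kW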